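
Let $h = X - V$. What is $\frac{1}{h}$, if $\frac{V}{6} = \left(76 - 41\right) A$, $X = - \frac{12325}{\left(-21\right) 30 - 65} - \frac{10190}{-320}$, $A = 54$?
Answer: $- \frac{4448}{50219799} \approx -8.8571 \cdot 10^{-5}$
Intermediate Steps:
$X = \frac{220521}{4448}$ ($X = - \frac{12325}{-630 - 65} - - \frac{1019}{32} = - \frac{12325}{-695} + \frac{1019}{32} = \left(-12325\right) \left(- \frac{1}{695}\right) + \frac{1019}{32} = \frac{2465}{139} + \frac{1019}{32} = \frac{220521}{4448} \approx 49.578$)
$V = 11340$ ($V = 6 \left(76 - 41\right) 54 = 6 \cdot 35 \cdot 54 = 6 \cdot 1890 = 11340$)
$h = - \frac{50219799}{4448}$ ($h = \frac{220521}{4448} - 11340 = - \frac{50219799}{4448} \approx -11290.0$)
$\frac{1}{h} = \frac{1}{- \frac{50219799}{4448}} = - \frac{4448}{50219799}$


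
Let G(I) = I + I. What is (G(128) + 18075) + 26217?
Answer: 44548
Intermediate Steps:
G(I) = 2*I
(G(128) + 18075) + 26217 = (2*128 + 18075) + 26217 = (256 + 18075) + 26217 = 18331 + 26217 = 44548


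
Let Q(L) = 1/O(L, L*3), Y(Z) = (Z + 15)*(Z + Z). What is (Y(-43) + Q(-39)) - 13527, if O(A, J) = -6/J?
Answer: -22199/2 ≈ -11100.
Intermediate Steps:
Y(Z) = 2*Z*(15 + Z) (Y(Z) = (15 + Z)*(2*Z) = 2*Z*(15 + Z))
Q(L) = -L/2 (Q(L) = 1/(-6*1/(3*L)) = 1/(-2/L) = -L/2)
(Y(-43) + Q(-39)) - 13527 = (2*(-43)*(15 - 43) - ½*(-39)) - 13527 = (2*(-43)*(-28) + 39/2) - 13527 = (2408 + 39/2) - 13527 = 4855/2 - 13527 = -22199/2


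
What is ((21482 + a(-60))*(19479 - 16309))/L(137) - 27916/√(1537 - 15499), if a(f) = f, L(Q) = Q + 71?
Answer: 16976935/52 + 13958*I*√13962/6981 ≈ 3.2648e+5 + 236.25*I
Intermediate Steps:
L(Q) = 71 + Q
((21482 + a(-60))*(19479 - 16309))/L(137) - 27916/√(1537 - 15499) = ((21482 - 60)*(19479 - 16309))/(71 + 137) - 27916/√(1537 - 15499) = (21422*3170)/208 - 27916*(-I*√13962/13962) = 67907740*(1/208) - 27916*(-I*√13962/13962) = 16976935/52 - (-13958)*I*√13962/6981 = 16976935/52 + 13958*I*√13962/6981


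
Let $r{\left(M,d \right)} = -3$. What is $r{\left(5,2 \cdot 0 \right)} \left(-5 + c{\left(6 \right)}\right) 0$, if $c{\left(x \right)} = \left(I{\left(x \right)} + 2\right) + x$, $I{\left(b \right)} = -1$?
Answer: $0$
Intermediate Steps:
$c{\left(x \right)} = 1 + x$ ($c{\left(x \right)} = \left(-1 + 2\right) + x = 1 + x$)
$r{\left(5,2 \cdot 0 \right)} \left(-5 + c{\left(6 \right)}\right) 0 = - 3 \left(-5 + \left(1 + 6\right)\right) 0 = - 3 \left(-5 + 7\right) 0 = \left(-3\right) 2 \cdot 0 = \left(-6\right) 0 = 0$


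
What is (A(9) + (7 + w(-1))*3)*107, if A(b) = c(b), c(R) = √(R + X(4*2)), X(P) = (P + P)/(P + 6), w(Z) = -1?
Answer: 1926 + 107*√497/7 ≈ 2266.8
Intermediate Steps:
X(P) = 2*P/(6 + P) (X(P) = (2*P)/(6 + P) = 2*P/(6 + P))
c(R) = √(8/7 + R) (c(R) = √(R + 2*(4*2)/(6 + 4*2)) = √(R + 2*8/(6 + 8)) = √(R + 2*8/14) = √(R + 2*8*(1/14)) = √(R + 8/7) = √(8/7 + R))
A(b) = √(56 + 49*b)/7
(A(9) + (7 + w(-1))*3)*107 = (√(56 + 49*9)/7 + (7 - 1)*3)*107 = (√(56 + 441)/7 + 6*3)*107 = (√497/7 + 18)*107 = (18 + √497/7)*107 = 1926 + 107*√497/7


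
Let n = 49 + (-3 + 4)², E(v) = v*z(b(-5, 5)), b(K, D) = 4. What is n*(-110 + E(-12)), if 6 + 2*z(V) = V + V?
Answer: -6100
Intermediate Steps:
z(V) = -3 + V (z(V) = -3 + (V + V)/2 = -3 + (2*V)/2 = -3 + V)
E(v) = v (E(v) = v*(-3 + 4) = v*1 = v)
n = 50 (n = 49 + 1² = 49 + 1 = 50)
n*(-110 + E(-12)) = 50*(-110 - 12) = 50*(-122) = -6100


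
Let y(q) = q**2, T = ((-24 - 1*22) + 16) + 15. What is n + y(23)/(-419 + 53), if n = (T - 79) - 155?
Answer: -91663/366 ≈ -250.45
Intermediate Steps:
T = -15 (T = ((-24 - 22) + 16) + 15 = (-46 + 16) + 15 = -30 + 15 = -15)
n = -249 (n = (-15 - 79) - 155 = -94 - 155 = -249)
n + y(23)/(-419 + 53) = -249 + 23**2/(-419 + 53) = -249 + 529/(-366) = -249 + 529*(-1/366) = -249 - 529/366 = -91663/366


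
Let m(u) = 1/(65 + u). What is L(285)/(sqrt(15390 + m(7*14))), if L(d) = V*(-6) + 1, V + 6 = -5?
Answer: 67*sqrt(408897073)/2508571 ≈ 0.54008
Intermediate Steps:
V = -11 (V = -6 - 5 = -11)
L(d) = 67 (L(d) = -11*(-6) + 1 = 66 + 1 = 67)
L(285)/(sqrt(15390 + m(7*14))) = 67/(sqrt(15390 + 1/(65 + 7*14))) = 67/(sqrt(15390 + 1/(65 + 98))) = 67/(sqrt(15390 + 1/163)) = 67/(sqrt(2508571/163)) = 67/((sqrt(408897073)/163)) = 67*(sqrt(408897073)/2508571) = 67*sqrt(408897073)/2508571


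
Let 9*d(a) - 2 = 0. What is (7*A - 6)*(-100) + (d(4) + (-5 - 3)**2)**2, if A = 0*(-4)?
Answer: 382684/81 ≈ 4724.5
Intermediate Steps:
d(a) = 2/9 (d(a) = 2/9 + (1/9)*0 = 2/9 + 0 = 2/9)
A = 0
(7*A - 6)*(-100) + (d(4) + (-5 - 3)**2)**2 = (7*0 - 6)*(-100) + (2/9 + (-5 - 3)**2)**2 = (0 - 6)*(-100) + (2/9 + (-8)**2)**2 = -6*(-100) + (2/9 + 64)**2 = 600 + (578/9)**2 = 600 + 334084/81 = 382684/81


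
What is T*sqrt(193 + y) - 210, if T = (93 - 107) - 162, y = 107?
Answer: -210 - 1760*sqrt(3) ≈ -3258.4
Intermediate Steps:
T = -176 (T = -14 - 162 = -176)
T*sqrt(193 + y) - 210 = -176*sqrt(193 + 107) - 210 = -1760*sqrt(3) - 210 = -210 - 1760*sqrt(3)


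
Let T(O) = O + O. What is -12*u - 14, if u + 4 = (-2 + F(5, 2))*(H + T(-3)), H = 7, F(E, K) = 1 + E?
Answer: -14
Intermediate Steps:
T(O) = 2*O
u = 0 (u = -4 + (-2 + (1 + 5))*(7 + 2*(-3)) = -4 + (-2 + 6)*(7 - 6) = -4 + 4*1 = -4 + 4 = 0)
-12*u - 14 = -12*0 - 14 = 0 - 14 = -14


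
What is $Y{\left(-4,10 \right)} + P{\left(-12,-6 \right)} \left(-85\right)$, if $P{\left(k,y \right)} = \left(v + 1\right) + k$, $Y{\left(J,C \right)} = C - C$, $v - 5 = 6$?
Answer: $0$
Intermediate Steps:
$v = 11$ ($v = 5 + 6 = 11$)
$Y{\left(J,C \right)} = 0$
$P{\left(k,y \right)} = 12 + k$ ($P{\left(k,y \right)} = \left(11 + 1\right) + k = 12 + k$)
$Y{\left(-4,10 \right)} + P{\left(-12,-6 \right)} \left(-85\right) = 0 + \left(12 - 12\right) \left(-85\right) = 0 + 0 \left(-85\right) = 0 + 0 = 0$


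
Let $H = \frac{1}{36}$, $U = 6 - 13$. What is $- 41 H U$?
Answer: $\frac{287}{36} \approx 7.9722$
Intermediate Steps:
$U = -7$ ($U = 6 - 13 = -7$)
$H = \frac{1}{36} \approx 0.027778$
$- 41 H U = \left(-41\right) \frac{1}{36} \left(-7\right) = \left(- \frac{41}{36}\right) \left(-7\right) = \frac{287}{36}$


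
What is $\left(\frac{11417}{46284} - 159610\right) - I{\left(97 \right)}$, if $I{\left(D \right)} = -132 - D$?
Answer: $- \frac{1053825541}{6612} \approx -1.5938 \cdot 10^{5}$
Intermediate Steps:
$\left(\frac{11417}{46284} - 159610\right) - I{\left(97 \right)} = \left(\frac{11417}{46284} - 159610\right) - \left(-132 - 97\right) = \left(11417 \cdot \frac{1}{46284} - 159610\right) - \left(-132 - 97\right) = \left(\frac{1631}{6612} - 159610\right) - -229 = - \frac{1055339689}{6612} + 229 = - \frac{1053825541}{6612}$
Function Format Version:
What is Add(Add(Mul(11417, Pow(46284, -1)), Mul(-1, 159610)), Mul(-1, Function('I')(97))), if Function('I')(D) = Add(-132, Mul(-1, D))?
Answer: Rational(-1053825541, 6612) ≈ -1.5938e+5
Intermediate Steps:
Add(Add(Mul(11417, Pow(46284, -1)), Mul(-1, 159610)), Mul(-1, Function('I')(97))) = Add(Add(Mul(11417, Pow(46284, -1)), Mul(-1, 159610)), Mul(-1, Add(-132, Mul(-1, 97)))) = Add(Add(Mul(11417, Rational(1, 46284)), -159610), Mul(-1, Add(-132, -97))) = Add(Add(Rational(1631, 6612), -159610), Mul(-1, -229)) = Add(Rational(-1055339689, 6612), 229) = Rational(-1053825541, 6612)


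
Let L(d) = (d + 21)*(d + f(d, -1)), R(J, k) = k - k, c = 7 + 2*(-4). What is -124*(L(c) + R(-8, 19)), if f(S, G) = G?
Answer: 4960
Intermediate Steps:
c = -1 (c = 7 - 8 = -1)
R(J, k) = 0
L(d) = (-1 + d)*(21 + d) (L(d) = (d + 21)*(d - 1) = (21 + d)*(-1 + d) = (-1 + d)*(21 + d))
-124*(L(c) + R(-8, 19)) = -124*((-21 + (-1)² + 20*(-1)) + 0) = -124*((-21 + 1 - 20) + 0) = -124*(-40 + 0) = -124*(-40) = 4960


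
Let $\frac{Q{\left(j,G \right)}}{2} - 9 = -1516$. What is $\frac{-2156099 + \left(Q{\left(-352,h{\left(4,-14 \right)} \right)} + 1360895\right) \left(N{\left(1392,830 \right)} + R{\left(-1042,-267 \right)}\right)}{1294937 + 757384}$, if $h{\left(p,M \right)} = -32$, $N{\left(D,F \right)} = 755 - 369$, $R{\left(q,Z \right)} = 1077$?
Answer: $\frac{1984423804}{2052321} \approx 966.92$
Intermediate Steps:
$N{\left(D,F \right)} = 386$ ($N{\left(D,F \right)} = 755 - 369 = 386$)
$Q{\left(j,G \right)} = -3014$ ($Q{\left(j,G \right)} = 18 + 2 \left(-1516\right) = 18 - 3032 = -3014$)
$\frac{-2156099 + \left(Q{\left(-352,h{\left(4,-14 \right)} \right)} + 1360895\right) \left(N{\left(1392,830 \right)} + R{\left(-1042,-267 \right)}\right)}{1294937 + 757384} = \frac{-2156099 + \left(-3014 + 1360895\right) \left(386 + 1077\right)}{1294937 + 757384} = \frac{-2156099 + 1357881 \cdot 1463}{2052321} = \left(-2156099 + 1986579903\right) \frac{1}{2052321} = 1984423804 \cdot \frac{1}{2052321} = \frac{1984423804}{2052321}$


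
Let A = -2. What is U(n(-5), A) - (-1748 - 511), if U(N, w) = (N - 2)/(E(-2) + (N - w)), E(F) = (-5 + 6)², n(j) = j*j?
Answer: 63275/28 ≈ 2259.8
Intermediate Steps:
n(j) = j²
E(F) = 1 (E(F) = 1² = 1)
U(N, w) = (-2 + N)/(1 + N - w) (U(N, w) = (N - 2)/(1 + (N - w)) = (-2 + N)/(1 + N - w))
U(n(-5), A) - (-1748 - 511) = (-2 + (-5)²)/(1 + (-5)² - 1*(-2)) - (-1748 - 511) = (-2 + 25)/(1 + 25 + 2) - 1*(-2259) = 23/28 + 2259 = 63275/28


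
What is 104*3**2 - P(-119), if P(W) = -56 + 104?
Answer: 888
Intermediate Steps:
P(W) = 48
104*3**2 - P(-119) = 104*3**2 - 1*48 = 104*9 - 48 = 936 - 48 = 888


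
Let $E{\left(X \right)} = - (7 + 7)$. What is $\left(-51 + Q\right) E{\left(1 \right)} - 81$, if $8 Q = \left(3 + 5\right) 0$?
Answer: $633$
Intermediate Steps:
$Q = 0$ ($Q = \frac{\left(3 + 5\right) 0}{8} = \frac{8 \cdot 0}{8} = \frac{1}{8} \cdot 0 = 0$)
$E{\left(X \right)} = -14$ ($E{\left(X \right)} = \left(-1\right) 14 = -14$)
$\left(-51 + Q\right) E{\left(1 \right)} - 81 = \left(-51 + 0\right) \left(-14\right) - 81 = \left(-51\right) \left(-14\right) - 81 = 714 - 81 = 633$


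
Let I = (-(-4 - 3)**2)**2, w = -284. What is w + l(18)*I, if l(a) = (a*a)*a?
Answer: 14002348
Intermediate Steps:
l(a) = a**3 (l(a) = a**2*a = a**3)
I = 2401 (I = (-1*(-7)**2)**2 = (-1*49)**2 = (-49)**2 = 2401)
w + l(18)*I = -284 + 18**3*2401 = -284 + 5832*2401 = -284 + 14002632 = 14002348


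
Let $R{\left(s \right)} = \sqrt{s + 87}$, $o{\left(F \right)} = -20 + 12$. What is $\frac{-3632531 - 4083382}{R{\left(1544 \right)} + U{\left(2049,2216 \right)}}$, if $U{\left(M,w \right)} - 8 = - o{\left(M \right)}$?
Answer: $\frac{123454608}{1375} - \frac{7715913 \sqrt{1631}}{1375} \approx -1.3684 \cdot 10^{5}$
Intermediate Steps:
$o{\left(F \right)} = -8$
$U{\left(M,w \right)} = 16$ ($U{\left(M,w \right)} = 8 - -8 = 8 + 8 = 16$)
$R{\left(s \right)} = \sqrt{87 + s}$
$\frac{-3632531 - 4083382}{R{\left(1544 \right)} + U{\left(2049,2216 \right)}} = \frac{-3632531 - 4083382}{\sqrt{87 + 1544} + 16} = - \frac{7715913}{\sqrt{1631} + 16} = - \frac{7715913}{16 + \sqrt{1631}}$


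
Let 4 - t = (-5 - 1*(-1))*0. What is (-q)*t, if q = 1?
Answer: -4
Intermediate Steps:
t = 4 (t = 4 - (-5 - 1*(-1))*0 = 4 - (-5 + 1)*0 = 4 - (-4)*0 = 4 - 1*0 = 4 + 0 = 4)
(-q)*t = -1*1*4 = -1*4 = -4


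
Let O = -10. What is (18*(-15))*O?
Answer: 2700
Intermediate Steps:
(18*(-15))*O = (18*(-15))*(-10) = -270*(-10) = 2700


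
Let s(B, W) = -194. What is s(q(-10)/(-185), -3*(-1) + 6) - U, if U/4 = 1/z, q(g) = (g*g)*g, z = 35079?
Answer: -6805330/35079 ≈ -194.00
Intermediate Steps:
q(g) = g³ (q(g) = g²*g = g³)
U = 4/35079 ≈ 0.00011403
s(q(-10)/(-185), -3*(-1) + 6) - U = -194 - 1*4/35079 = -194 - 4/35079 = -6805330/35079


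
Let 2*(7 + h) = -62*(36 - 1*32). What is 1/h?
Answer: -1/131 ≈ -0.0076336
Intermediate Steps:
h = -131 (h = -7 + (-62*(36 - 1*32))/2 = -7 + (-62*(36 - 32))/2 = -7 + (-62*4)/2 = -7 + (½)*(-248) = -7 - 124 = -131)
1/h = 1/(-131) = -1/131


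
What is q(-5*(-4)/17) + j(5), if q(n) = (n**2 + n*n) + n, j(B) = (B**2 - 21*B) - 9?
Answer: -24581/289 ≈ -85.055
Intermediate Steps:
j(B) = -9 + B**2 - 21*B
q(n) = n + 2*n**2 (q(n) = (n**2 + n**2) + n = 2*n**2 + n = n + 2*n**2)
q(-5*(-4)/17) + j(5) = (-5*(-4)/17)*(1 + 2*(-5*(-4)/17)) + (-9 + 5**2 - 21*5) = (20*(1/17))*(1 + 2*(20*(1/17))) + (-9 + 25 - 105) = 20*(1 + 2*(20/17))/17 - 89 = 20*(1 + 40/17)/17 - 89 = (20/17)*(57/17) - 89 = 1140/289 - 89 = -24581/289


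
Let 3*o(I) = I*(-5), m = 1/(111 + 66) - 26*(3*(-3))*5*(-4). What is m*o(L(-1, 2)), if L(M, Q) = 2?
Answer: 8283590/531 ≈ 15600.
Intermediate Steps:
m = -828359/177 (m = 1/177 - 26*(-9*5)*(-4) = 1/177 - (-1170)*(-4) = 1/177 - 26*180 = 1/177 - 4680 = -828359/177 ≈ -4680.0)
o(I) = -5*I/3 (o(I) = (I*(-5))/3 = (-5*I)/3 = -5*I/3)
m*o(L(-1, 2)) = -(-4141795)*2/531 = -828359/177*(-10/3) = 8283590/531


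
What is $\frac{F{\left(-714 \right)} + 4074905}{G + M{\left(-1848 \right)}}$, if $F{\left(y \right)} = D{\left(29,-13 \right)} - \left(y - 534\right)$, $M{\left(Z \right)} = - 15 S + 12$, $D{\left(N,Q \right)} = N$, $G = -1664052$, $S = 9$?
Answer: $- \frac{4076182}{1664175} \approx -2.4494$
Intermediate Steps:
$M{\left(Z \right)} = -123$ ($M{\left(Z \right)} = \left(-15\right) 9 + 12 = -135 + 12 = -123$)
$F{\left(y \right)} = 563 - y$ ($F{\left(y \right)} = 29 - \left(y - 534\right) = 29 - \left(-534 + y\right) = 563 - y$)
$\frac{F{\left(-714 \right)} + 4074905}{G + M{\left(-1848 \right)}} = \frac{\left(563 - -714\right) + 4074905}{-1664052 - 123} = \frac{\left(563 + 714\right) + 4074905}{-1664175} = \left(1277 + 4074905\right) \left(- \frac{1}{1664175}\right) = 4076182 \left(- \frac{1}{1664175}\right) = - \frac{4076182}{1664175}$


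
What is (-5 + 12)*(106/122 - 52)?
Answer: -21833/61 ≈ -357.92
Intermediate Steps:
(-5 + 12)*(106/122 - 52) = 7*(106*(1/122) - 52) = 7*(53/61 - 52) = 7*(-3119/61) = -21833/61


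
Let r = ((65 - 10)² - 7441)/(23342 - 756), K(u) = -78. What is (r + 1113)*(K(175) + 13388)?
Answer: 7272410970/491 ≈ 1.4811e+7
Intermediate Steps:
r = -96/491 (r = (55² - 7441)/22586 = (3025 - 7441)*(1/22586) = -4416*1/22586 = -96/491 ≈ -0.19552)
(r + 1113)*(K(175) + 13388) = (-96/491 + 1113)*(-78 + 13388) = (546387/491)*13310 = 7272410970/491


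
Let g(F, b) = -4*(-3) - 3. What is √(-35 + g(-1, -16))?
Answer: I*√26 ≈ 5.099*I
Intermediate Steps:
g(F, b) = 9 (g(F, b) = 12 - 3 = 9)
√(-35 + g(-1, -16)) = √(-35 + 9) = √(-26) = I*√26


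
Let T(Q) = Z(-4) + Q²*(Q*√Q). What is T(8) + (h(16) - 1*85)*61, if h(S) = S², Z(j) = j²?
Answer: 10447 + 1024*√2 ≈ 11895.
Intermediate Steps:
T(Q) = 16 + Q^(7/2) (T(Q) = (-4)² + Q²*(Q*√Q) = 16 + Q²*Q^(3/2) = 16 + Q^(7/2))
T(8) + (h(16) - 1*85)*61 = (16 + 8^(7/2)) + (16² - 1*85)*61 = (16 + 1024*√2) + (256 - 85)*61 = (16 + 1024*√2) + 171*61 = (16 + 1024*√2) + 10431 = 10447 + 1024*√2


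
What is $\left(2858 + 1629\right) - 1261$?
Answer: $3226$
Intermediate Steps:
$\left(2858 + 1629\right) - 1261 = 4487 - 1261 = 3226$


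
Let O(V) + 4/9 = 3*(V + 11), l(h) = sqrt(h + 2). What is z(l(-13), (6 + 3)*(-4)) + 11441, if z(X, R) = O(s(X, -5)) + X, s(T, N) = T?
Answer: 103262/9 + 4*I*sqrt(11) ≈ 11474.0 + 13.266*I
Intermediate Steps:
l(h) = sqrt(2 + h)
O(V) = 293/9 + 3*V (O(V) = -4/9 + 3*(V + 11) = -4/9 + 3*(11 + V) = -4/9 + (33 + 3*V) = 293/9 + 3*V)
z(X, R) = 293/9 + 4*X (z(X, R) = (293/9 + 3*X) + X = 293/9 + 4*X)
z(l(-13), (6 + 3)*(-4)) + 11441 = (293/9 + 4*sqrt(2 - 13)) + 11441 = (293/9 + 4*sqrt(-11)) + 11441 = (293/9 + 4*(I*sqrt(11))) + 11441 = (293/9 + 4*I*sqrt(11)) + 11441 = 103262/9 + 4*I*sqrt(11)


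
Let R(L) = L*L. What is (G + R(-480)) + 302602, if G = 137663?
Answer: 670665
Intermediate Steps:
R(L) = L²
(G + R(-480)) + 302602 = (137663 + (-480)²) + 302602 = (137663 + 230400) + 302602 = 368063 + 302602 = 670665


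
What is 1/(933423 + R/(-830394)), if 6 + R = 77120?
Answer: 415197/387554390774 ≈ 1.0713e-6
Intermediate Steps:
R = 77114 (R = -6 + 77120 = 77114)
1/(933423 + R/(-830394)) = 1/(933423 + 77114/(-830394)) = 1/(933423 + 77114*(-1/830394)) = 1/(933423 - 38557/415197) = 1/(387554390774/415197) = 415197/387554390774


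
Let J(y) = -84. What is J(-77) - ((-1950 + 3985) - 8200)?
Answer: 6081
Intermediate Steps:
J(-77) - ((-1950 + 3985) - 8200) = -84 - ((-1950 + 3985) - 8200) = -84 - (2035 - 8200) = -84 - 1*(-6165) = -84 + 6165 = 6081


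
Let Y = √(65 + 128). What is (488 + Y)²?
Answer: (488 + √193)² ≈ 2.5190e+5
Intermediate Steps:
Y = √193 ≈ 13.892
(488 + Y)² = (488 + √193)²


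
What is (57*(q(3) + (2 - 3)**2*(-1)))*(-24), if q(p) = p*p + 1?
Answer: -12312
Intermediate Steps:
q(p) = 1 + p**2 (q(p) = p**2 + 1 = 1 + p**2)
(57*(q(3) + (2 - 3)**2*(-1)))*(-24) = (57*((1 + 3**2) + (2 - 3)**2*(-1)))*(-24) = (57*((1 + 9) + (-1)**2*(-1)))*(-24) = (57*(10 + 1*(-1)))*(-24) = (57*(10 - 1))*(-24) = (57*9)*(-24) = 513*(-24) = -12312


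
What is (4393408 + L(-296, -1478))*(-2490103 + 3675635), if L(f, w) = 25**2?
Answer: 5209266730556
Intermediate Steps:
L(f, w) = 625
(4393408 + L(-296, -1478))*(-2490103 + 3675635) = (4393408 + 625)*(-2490103 + 3675635) = 4394033*1185532 = 5209266730556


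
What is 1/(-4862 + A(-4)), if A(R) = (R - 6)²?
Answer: -1/4762 ≈ -0.00021000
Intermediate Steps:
A(R) = (-6 + R)²
1/(-4862 + A(-4)) = 1/(-4862 + (-6 - 4)²) = 1/(-4862 + (-10)²) = 1/(-4862 + 100) = 1/(-4762) = -1/4762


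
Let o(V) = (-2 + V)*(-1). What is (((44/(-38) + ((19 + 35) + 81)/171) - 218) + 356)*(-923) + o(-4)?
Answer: -2413531/19 ≈ -1.2703e+5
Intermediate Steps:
o(V) = 2 - V
(((44/(-38) + ((19 + 35) + 81)/171) - 218) + 356)*(-923) + o(-4) = (((44/(-38) + ((19 + 35) + 81)/171) - 218) + 356)*(-923) + (2 - 1*(-4)) = (((44*(-1/38) + (54 + 81)*(1/171)) - 218) + 356)*(-923) + (2 + 4) = (((-22/19 + 135*(1/171)) - 218) + 356)*(-923) + 6 = (((-22/19 + 15/19) - 218) + 356)*(-923) + 6 = ((-7/19 - 218) + 356)*(-923) + 6 = (-4149/19 + 356)*(-923) + 6 = (2615/19)*(-923) + 6 = -2413645/19 + 6 = -2413531/19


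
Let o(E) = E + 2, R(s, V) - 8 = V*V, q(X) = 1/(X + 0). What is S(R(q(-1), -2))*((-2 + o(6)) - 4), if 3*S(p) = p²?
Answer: 96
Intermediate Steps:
q(X) = 1/X
R(s, V) = 8 + V² (R(s, V) = 8 + V*V = 8 + V²)
o(E) = 2 + E
S(p) = p²/3
S(R(q(-1), -2))*((-2 + o(6)) - 4) = ((8 + (-2)²)²/3)*((-2 + (2 + 6)) - 4) = ((8 + 4)²/3)*((-2 + 8) - 4) = ((⅓)*12²)*(6 - 4) = ((⅓)*144)*2 = 48*2 = 96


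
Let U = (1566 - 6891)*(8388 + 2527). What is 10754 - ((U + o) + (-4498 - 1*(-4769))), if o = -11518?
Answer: 58144376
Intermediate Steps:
U = -58122375 (U = -5325*10915 = -58122375)
10754 - ((U + o) + (-4498 - 1*(-4769))) = 10754 - ((-58122375 - 11518) + (-4498 - 1*(-4769))) = 10754 - (-58133893 + (-4498 + 4769)) = 10754 - (-58133893 + 271) = 10754 - 1*(-58133622) = 10754 + 58133622 = 58144376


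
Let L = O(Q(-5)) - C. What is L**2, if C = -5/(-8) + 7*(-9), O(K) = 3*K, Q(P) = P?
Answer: 143641/64 ≈ 2244.4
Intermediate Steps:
C = -499/8 (C = -5*(-1/8) - 63 = 5/8 - 63 = -499/8 ≈ -62.375)
L = 379/8 (L = 3*(-5) - 1*(-499/8) = -15 + 499/8 = 379/8 ≈ 47.375)
L**2 = (379/8)**2 = 143641/64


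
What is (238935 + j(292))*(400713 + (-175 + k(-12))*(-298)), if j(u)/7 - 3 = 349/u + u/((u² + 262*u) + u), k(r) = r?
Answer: 17676315637695091/162060 ≈ 1.0907e+11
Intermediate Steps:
j(u) = 21 + 2443/u + 7*u/(u² + 263*u) (j(u) = 21 + 7*(349/u + u/((u² + 262*u) + u)) = 21 + 7*(349/u + u/(u² + 263*u)) = 21 + (2443/u + 7*u/(u² + 263*u)) = 21 + 2443/u + 7*u/(u² + 263*u))
(238935 + j(292))*(400713 + (-175 + k(-12))*(-298)) = (238935 + 7*(91787 + 3*292² + 1139*292)/(292*(263 + 292)))*(400713 + (-175 - 12)*(-298)) = (238935 + 7*(1/292)*(91787 + 3*85264 + 332588)/555)*(400713 - 187*(-298)) = (238935 + 7*(1/292)*(1/555)*(91787 + 255792 + 332588))*(400713 + 55726) = (238935 + 7*(1/292)*(1/555)*680167)*456439 = (238935 + 4761169/162060)*456439 = (38726567269/162060)*456439 = 17676315637695091/162060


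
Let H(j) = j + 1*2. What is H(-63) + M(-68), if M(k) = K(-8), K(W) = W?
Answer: -69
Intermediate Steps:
M(k) = -8
H(j) = 2 + j (H(j) = j + 2 = 2 + j)
H(-63) + M(-68) = (2 - 63) - 8 = -61 - 8 = -69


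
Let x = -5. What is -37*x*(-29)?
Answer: -5365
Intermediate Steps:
-37*x*(-29) = -37*(-5)*(-29) = 185*(-29) = -5365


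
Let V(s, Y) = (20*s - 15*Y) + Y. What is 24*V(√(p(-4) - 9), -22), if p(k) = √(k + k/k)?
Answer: 7392 + 480*√(-9 + I*√3) ≈ 7529.9 + 1446.6*I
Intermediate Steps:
p(k) = √(1 + k) (p(k) = √(k + 1) = √(1 + k))
V(s, Y) = -14*Y + 20*s (V(s, Y) = (-15*Y + 20*s) + Y = -14*Y + 20*s)
24*V(√(p(-4) - 9), -22) = 24*(-14*(-22) + 20*√(√(1 - 4) - 9)) = 24*(308 + 20*√(√(-3) - 9)) = 24*(308 + 20*√(I*√3 - 9)) = 24*(308 + 20*√(-9 + I*√3)) = 7392 + 480*√(-9 + I*√3)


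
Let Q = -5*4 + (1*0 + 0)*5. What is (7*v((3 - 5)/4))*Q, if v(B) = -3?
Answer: 420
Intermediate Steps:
Q = -20 (Q = -20 + (0 + 0)*5 = -20 + 0*5 = -20 + 0 = -20)
(7*v((3 - 5)/4))*Q = (7*(-3))*(-20) = -21*(-20) = 420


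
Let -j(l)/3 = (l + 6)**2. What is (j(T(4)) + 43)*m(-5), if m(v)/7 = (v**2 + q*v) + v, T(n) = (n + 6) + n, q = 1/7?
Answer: -156195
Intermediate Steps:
q = 1/7 ≈ 0.14286
T(n) = 6 + 2*n (T(n) = (6 + n) + n = 6 + 2*n)
j(l) = -3*(6 + l)**2 (j(l) = -3*(l + 6)**2 = -3*(6 + l)**2)
m(v) = 7*v**2 + 8*v (m(v) = 7*((v**2 + v/7) + v) = 7*(v**2 + 8*v/7) = 7*v**2 + 8*v)
(j(T(4)) + 43)*m(-5) = (-3*(6 + (6 + 2*4))**2 + 43)*(-5*(8 + 7*(-5))) = (-3*(6 + (6 + 8))**2 + 43)*(-5*(8 - 35)) = (-3*(6 + 14)**2 + 43)*(-5*(-27)) = (-3*20**2 + 43)*135 = (-3*400 + 43)*135 = (-1200 + 43)*135 = -1157*135 = -156195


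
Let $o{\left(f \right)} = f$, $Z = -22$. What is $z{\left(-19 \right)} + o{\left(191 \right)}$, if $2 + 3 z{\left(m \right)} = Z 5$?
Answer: $\frac{461}{3} \approx 153.67$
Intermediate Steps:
$z{\left(m \right)} = - \frac{112}{3}$ ($z{\left(m \right)} = - \frac{2}{3} + \frac{\left(-22\right) 5}{3} = - \frac{2}{3} + \frac{1}{3} \left(-110\right) = - \frac{2}{3} - \frac{110}{3} = - \frac{112}{3}$)
$z{\left(-19 \right)} + o{\left(191 \right)} = - \frac{112}{3} + 191 = \frac{461}{3}$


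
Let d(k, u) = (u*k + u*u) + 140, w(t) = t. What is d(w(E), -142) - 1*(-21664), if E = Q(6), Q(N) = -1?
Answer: 42110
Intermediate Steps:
E = -1
d(k, u) = 140 + u**2 + k*u (d(k, u) = (k*u + u**2) + 140 = (u**2 + k*u) + 140 = 140 + u**2 + k*u)
d(w(E), -142) - 1*(-21664) = (140 + (-142)**2 - 1*(-142)) - 1*(-21664) = (140 + 20164 + 142) + 21664 = 20446 + 21664 = 42110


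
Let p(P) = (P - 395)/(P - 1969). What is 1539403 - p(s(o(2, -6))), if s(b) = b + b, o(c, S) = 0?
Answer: 3031084112/1969 ≈ 1.5394e+6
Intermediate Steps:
s(b) = 2*b
p(P) = (-395 + P)/(-1969 + P)
1539403 - p(s(o(2, -6))) = 1539403 - (-395 + 2*0)/(-1969 + 2*0) = 1539403 - (-395 + 0)/(-1969 + 0) = 1539403 - (-395)/(-1969) = 1539403 - (-1)*(-395)/1969 = 1539403 - 1*395/1969 = 1539403 - 395/1969 = 3031084112/1969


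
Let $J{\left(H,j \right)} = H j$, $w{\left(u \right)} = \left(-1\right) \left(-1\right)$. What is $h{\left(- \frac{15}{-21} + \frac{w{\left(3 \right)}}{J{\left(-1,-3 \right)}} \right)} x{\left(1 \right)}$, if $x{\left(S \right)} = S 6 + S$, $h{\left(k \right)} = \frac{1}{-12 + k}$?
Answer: $- \frac{147}{230} \approx -0.63913$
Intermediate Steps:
$w{\left(u \right)} = 1$
$x{\left(S \right)} = 7 S$ ($x{\left(S \right)} = 6 S + S = 7 S$)
$h{\left(- \frac{15}{-21} + \frac{w{\left(3 \right)}}{J{\left(-1,-3 \right)}} \right)} x{\left(1 \right)} = \frac{7 \cdot 1}{-12 + \left(- \frac{15}{-21} + 1 \frac{1}{\left(-1\right) \left(-3\right)}\right)} = \frac{1}{-12 + \left(\left(-15\right) \left(- \frac{1}{21}\right) + 1 \cdot \frac{1}{3}\right)} 7 = \frac{1}{-12 + \left(\frac{5}{7} + 1 \cdot \frac{1}{3}\right)} 7 = \frac{1}{-12 + \left(\frac{5}{7} + \frac{1}{3}\right)} 7 = \frac{1}{-12 + \frac{22}{21}} \cdot 7 = \frac{1}{- \frac{230}{21}} \cdot 7 = \left(- \frac{21}{230}\right) 7 = - \frac{147}{230}$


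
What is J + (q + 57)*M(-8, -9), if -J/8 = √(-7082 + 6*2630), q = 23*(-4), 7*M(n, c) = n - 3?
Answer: 55 - 8*√8698 ≈ -691.10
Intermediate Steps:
M(n, c) = -3/7 + n/7 (M(n, c) = (n - 3)/7 = (-3 + n)/7 = -3/7 + n/7)
q = -92
J = -8*√8698 (J = -8*√(-7082 + 6*2630) = -8*√(-7082 + 15780) = -8*√8698 ≈ -746.10)
J + (q + 57)*M(-8, -9) = -8*√8698 + (-92 + 57)*(-3/7 + (⅐)*(-8)) = -8*√8698 - 35*(-3/7 - 8/7) = -8*√8698 - 35*(-11/7) = -8*√8698 + 55 = 55 - 8*√8698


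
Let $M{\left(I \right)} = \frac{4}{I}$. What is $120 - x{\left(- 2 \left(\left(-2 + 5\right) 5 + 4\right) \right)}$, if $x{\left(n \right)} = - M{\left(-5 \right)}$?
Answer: $\frac{596}{5} \approx 119.2$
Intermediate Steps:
$x{\left(n \right)} = \frac{4}{5}$ ($x{\left(n \right)} = - \frac{4}{-5} = - \frac{4 \left(-1\right)}{5} = \left(-1\right) \left(- \frac{4}{5}\right) = \frac{4}{5}$)
$120 - x{\left(- 2 \left(\left(-2 + 5\right) 5 + 4\right) \right)} = 120 - \frac{4}{5} = \frac{596}{5}$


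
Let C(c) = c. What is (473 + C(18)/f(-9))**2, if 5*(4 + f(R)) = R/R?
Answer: 79156609/361 ≈ 2.1927e+5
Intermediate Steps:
f(R) = -19/5 (f(R) = -4 + (R/R)/5 = -4 + (1/5)*1 = -4 + 1/5 = -19/5)
(473 + C(18)/f(-9))**2 = (473 + 18/(-19/5))**2 = (473 + 18*(-5/19))**2 = (473 - 90/19)**2 = (8897/19)**2 = 79156609/361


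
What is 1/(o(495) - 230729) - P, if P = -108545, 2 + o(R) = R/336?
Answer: 2804988086203/25841707 ≈ 1.0855e+5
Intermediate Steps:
o(R) = -2 + R/336
1/(o(495) - 230729) - P = 1/((-2 + (1/336)*495) - 230729) - 1*(-108545) = 1/((-2 + 165/112) - 230729) + 108545 = 1/(-59/112 - 230729) + 108545 = 1/(-25841707/112) + 108545 = -112/25841707 + 108545 = 2804988086203/25841707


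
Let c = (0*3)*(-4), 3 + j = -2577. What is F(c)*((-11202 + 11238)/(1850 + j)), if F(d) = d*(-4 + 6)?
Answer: 0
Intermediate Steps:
j = -2580 (j = -3 - 2577 = -2580)
c = 0 (c = 0*(-4) = 0)
F(d) = 2*d (F(d) = d*2 = 2*d)
F(c)*((-11202 + 11238)/(1850 + j)) = (2*0)*((-11202 + 11238)/(1850 - 2580)) = 0*(36/(-730)) = 0*(36*(-1/730)) = 0*(-18/365) = 0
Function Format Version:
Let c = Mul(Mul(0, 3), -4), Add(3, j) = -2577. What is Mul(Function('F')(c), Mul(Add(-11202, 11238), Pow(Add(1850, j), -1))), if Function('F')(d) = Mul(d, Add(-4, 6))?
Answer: 0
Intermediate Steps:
j = -2580 (j = Add(-3, -2577) = -2580)
c = 0 (c = Mul(0, -4) = 0)
Function('F')(d) = Mul(2, d) (Function('F')(d) = Mul(d, 2) = Mul(2, d))
Mul(Function('F')(c), Mul(Add(-11202, 11238), Pow(Add(1850, j), -1))) = Mul(Mul(2, 0), Mul(Add(-11202, 11238), Pow(Add(1850, -2580), -1))) = Mul(0, Mul(36, Pow(-730, -1))) = Mul(0, Mul(36, Rational(-1, 730))) = Mul(0, Rational(-18, 365)) = 0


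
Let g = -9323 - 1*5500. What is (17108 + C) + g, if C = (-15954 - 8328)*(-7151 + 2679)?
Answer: 108591389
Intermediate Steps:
g = -14823 (g = -9323 - 5500 = -14823)
C = 108589104 (C = -24282*(-4472) = 108589104)
(17108 + C) + g = (17108 + 108589104) - 14823 = 108606212 - 14823 = 108591389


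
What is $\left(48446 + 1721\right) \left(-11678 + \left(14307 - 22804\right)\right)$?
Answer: $-1012119225$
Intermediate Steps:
$\left(48446 + 1721\right) \left(-11678 + \left(14307 - 22804\right)\right) = 50167 \left(-11678 + \left(14307 - 22804\right)\right) = 50167 \left(-11678 - 8497\right) = 50167 \left(-20175\right) = -1012119225$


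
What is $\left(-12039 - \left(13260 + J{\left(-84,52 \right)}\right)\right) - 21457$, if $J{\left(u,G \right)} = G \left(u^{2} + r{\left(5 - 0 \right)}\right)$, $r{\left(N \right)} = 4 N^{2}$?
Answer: $-418868$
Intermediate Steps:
$J{\left(u,G \right)} = G \left(100 + u^{2}\right)$ ($J{\left(u,G \right)} = G \left(u^{2} + 4 \left(5 - 0\right)^{2}\right) = G \left(u^{2} + 4 \left(5 + 0\right)^{2}\right) = G \left(u^{2} + 4 \cdot 5^{2}\right) = G \left(u^{2} + 4 \cdot 25\right) = G \left(u^{2} + 100\right) = G \left(100 + u^{2}\right)$)
$\left(-12039 - \left(13260 + J{\left(-84,52 \right)}\right)\right) - 21457 = \left(-12039 - \left(13260 + 52 \left(100 + \left(-84\right)^{2}\right)\right)\right) - 21457 = \left(-12039 - \left(13260 + 52 \left(100 + 7056\right)\right)\right) - 21457 = \left(-12039 - \left(13260 + 372112\right)\right) - 21457 = \left(-12039 - 385372\right) - 21457 = -397411 - 21457 = -418868$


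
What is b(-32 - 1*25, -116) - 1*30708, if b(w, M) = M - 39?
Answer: -30863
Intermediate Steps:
b(w, M) = -39 + M
b(-32 - 1*25, -116) - 1*30708 = (-39 - 116) - 1*30708 = -155 - 30708 = -30863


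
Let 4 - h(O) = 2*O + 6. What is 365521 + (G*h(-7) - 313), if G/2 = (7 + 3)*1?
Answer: 365448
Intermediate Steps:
G = 20 (G = 2*((7 + 3)*1) = 2*(10*1) = 2*10 = 20)
h(O) = -2 - 2*O (h(O) = 4 - (2*O + 6) = 4 - (6 + 2*O) = 4 + (-6 - 2*O) = -2 - 2*O)
365521 + (G*h(-7) - 313) = 365521 + (20*(-2 - 2*(-7)) - 313) = 365521 + (20*(-2 + 14) - 313) = 365521 + (20*12 - 313) = 365521 + (240 - 313) = 365521 - 73 = 365448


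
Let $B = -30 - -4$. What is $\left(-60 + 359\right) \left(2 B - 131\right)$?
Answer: $-54717$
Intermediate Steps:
$B = -26$ ($B = -30 + 4 = -26$)
$\left(-60 + 359\right) \left(2 B - 131\right) = \left(-60 + 359\right) \left(2 \left(-26\right) - 131\right) = 299 \left(-52 - 131\right) = 299 \left(-183\right) = -54717$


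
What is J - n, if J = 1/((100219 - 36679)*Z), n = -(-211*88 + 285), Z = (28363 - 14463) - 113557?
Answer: -115771718275741/6332205780 ≈ -18283.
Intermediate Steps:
Z = -99657 (Z = 13900 - 113557 = -99657)
n = 18283 (n = -(-18568 + 285) = -1*(-18283) = 18283)
J = -1/6332205780 (J = 1/((100219 - 36679)*(-99657)) = -1/99657/63540 = (1/63540)*(-1/99657) = -1/6332205780 ≈ -1.5792e-10)
J - n = -1/6332205780 - 1*18283 = -1/6332205780 - 18283 = -115771718275741/6332205780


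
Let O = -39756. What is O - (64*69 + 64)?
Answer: -44236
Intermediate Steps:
O - (64*69 + 64) = -39756 - (64*69 + 64) = -39756 - (4416 + 64) = -39756 - 1*4480 = -39756 - 4480 = -44236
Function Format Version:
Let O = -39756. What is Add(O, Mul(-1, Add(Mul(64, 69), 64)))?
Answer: -44236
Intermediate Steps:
Add(O, Mul(-1, Add(Mul(64, 69), 64))) = Add(-39756, Mul(-1, Add(Mul(64, 69), 64))) = Add(-39756, Mul(-1, Add(4416, 64))) = Add(-39756, Mul(-1, 4480)) = Add(-39756, -4480) = -44236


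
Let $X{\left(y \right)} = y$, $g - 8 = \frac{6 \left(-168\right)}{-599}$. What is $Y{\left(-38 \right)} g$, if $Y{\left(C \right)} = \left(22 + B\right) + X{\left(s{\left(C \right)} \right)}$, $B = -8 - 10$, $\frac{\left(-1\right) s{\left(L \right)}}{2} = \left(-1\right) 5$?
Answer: $\frac{81200}{599} \approx 135.56$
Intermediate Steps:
$s{\left(L \right)} = 10$ ($s{\left(L \right)} = - 2 \left(\left(-1\right) 5\right) = \left(-2\right) \left(-5\right) = 10$)
$g = \frac{5800}{599}$ ($g = 8 + \frac{6 \left(-168\right)}{-599} = 8 - - \frac{1008}{599} = 8 + \frac{1008}{599} = \frac{5800}{599} \approx 9.6828$)
$B = -18$
$Y{\left(C \right)} = 14$ ($Y{\left(C \right)} = \left(22 - 18\right) + 10 = 4 + 10 = 14$)
$Y{\left(-38 \right)} g = 14 \cdot \frac{5800}{599} = \frac{81200}{599}$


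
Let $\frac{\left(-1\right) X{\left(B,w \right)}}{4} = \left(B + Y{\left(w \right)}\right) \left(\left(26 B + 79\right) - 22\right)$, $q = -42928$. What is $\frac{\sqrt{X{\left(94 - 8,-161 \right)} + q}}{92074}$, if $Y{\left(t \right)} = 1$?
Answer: $\frac{i \sqrt{210223}}{46037} \approx 0.0099594 i$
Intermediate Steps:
$X{\left(B,w \right)} = - 4 \left(1 + B\right) \left(57 + 26 B\right)$ ($X{\left(B,w \right)} = - 4 \left(B + 1\right) \left(\left(26 B + 79\right) - 22\right) = - 4 \left(1 + B\right) \left(\left(79 + 26 B\right) - 22\right) = - 4 \left(1 + B\right) \left(57 + 26 B\right)$)
$\frac{\sqrt{X{\left(94 - 8,-161 \right)} + q}}{92074} = \frac{\sqrt{\left(-228 - 332 \left(94 - 8\right) - 104 \left(94 - 8\right)^{2}\right) - 42928}}{92074} = \sqrt{\left(-228 - 332 \left(94 - 8\right) - 104 \left(94 - 8\right)^{2}\right) - 42928} \cdot \frac{1}{92074} = \sqrt{\left(-228 - 28552 - 104 \cdot 86^{2}\right) - 42928} \cdot \frac{1}{92074} = \sqrt{\left(-228 - 28552 - 769184\right) - 42928} \cdot \frac{1}{92074} = \sqrt{-797964 - 42928} \cdot \frac{1}{92074} = \sqrt{-840892} \cdot \frac{1}{92074} = 2 i \sqrt{210223} \cdot \frac{1}{92074} = \frac{i \sqrt{210223}}{46037}$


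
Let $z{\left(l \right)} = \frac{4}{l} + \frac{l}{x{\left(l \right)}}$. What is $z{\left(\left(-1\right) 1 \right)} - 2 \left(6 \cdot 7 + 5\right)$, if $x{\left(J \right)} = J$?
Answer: $-97$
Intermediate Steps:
$z{\left(l \right)} = 1 + \frac{4}{l}$ ($z{\left(l \right)} = \frac{4}{l} + \frac{l}{l} = \frac{4}{l} + 1 = 1 + \frac{4}{l}$)
$z{\left(\left(-1\right) 1 \right)} - 2 \left(6 \cdot 7 + 5\right) = \frac{4 - 1}{\left(-1\right) 1} - 2 \left(6 \cdot 7 + 5\right) = \frac{4 - 1}{-1} - 2 \left(42 + 5\right) = \left(-1\right) 3 - 94 = -3 - 94 = -97$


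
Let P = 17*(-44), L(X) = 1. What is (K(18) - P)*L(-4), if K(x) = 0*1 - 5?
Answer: 743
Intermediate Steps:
P = -748
K(x) = -5 (K(x) = 0 - 5 = -5)
(K(18) - P)*L(-4) = (-5 - 1*(-748))*1 = (-5 + 748)*1 = 743*1 = 743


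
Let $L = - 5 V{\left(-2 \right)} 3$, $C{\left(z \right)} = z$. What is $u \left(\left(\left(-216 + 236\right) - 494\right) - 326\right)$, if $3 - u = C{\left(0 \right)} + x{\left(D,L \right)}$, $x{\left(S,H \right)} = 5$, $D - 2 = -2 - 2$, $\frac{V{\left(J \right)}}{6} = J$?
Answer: $1600$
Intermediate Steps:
$V{\left(J \right)} = 6 J$
$D = -2$ ($D = 2 - 4 = -2$)
$L = 180$ ($L = - 5 \cdot 6 \left(-2\right) 3 = \left(-5\right) \left(-12\right) 3 = 60 \cdot 3 = 180$)
$u = -2$ ($u = 3 - \left(0 + 5\right) = 3 - 5 = -2$)
$u \left(\left(\left(-216 + 236\right) - 494\right) - 326\right) = - 2 \left(\left(\left(-216 + 236\right) - 494\right) - 326\right) = - 2 \left(\left(20 - 494\right) - 326\right) = - 2 \left(-474 - 326\right) = \left(-2\right) \left(-800\right) = 1600$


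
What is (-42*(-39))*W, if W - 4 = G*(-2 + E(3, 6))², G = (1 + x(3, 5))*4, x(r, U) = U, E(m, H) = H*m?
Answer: 10070424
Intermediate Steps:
G = 24 (G = (1 + 5)*4 = 6*4 = 24)
W = 6148 (W = 4 + 24*(-2 + 6*3)² = 4 + 24*(-2 + 18)² = 4 + 24*16² = 4 + 24*256 = 4 + 6144 = 6148)
(-42*(-39))*W = -42*(-39)*6148 = 1638*6148 = 10070424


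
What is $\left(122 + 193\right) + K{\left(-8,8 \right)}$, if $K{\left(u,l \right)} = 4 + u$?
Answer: $311$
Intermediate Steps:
$\left(122 + 193\right) + K{\left(-8,8 \right)} = \left(122 + 193\right) + \left(4 - 8\right) = 315 - 4 = 311$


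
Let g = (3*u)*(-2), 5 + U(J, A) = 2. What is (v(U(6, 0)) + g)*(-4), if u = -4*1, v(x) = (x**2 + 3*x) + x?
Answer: -84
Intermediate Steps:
U(J, A) = -3 (U(J, A) = -5 + 2 = -3)
v(x) = x**2 + 4*x
u = -4
g = 24 (g = (3*(-4))*(-2) = -12*(-2) = 24)
(v(U(6, 0)) + g)*(-4) = (-3*(4 - 3) + 24)*(-4) = (-3*1 + 24)*(-4) = (-3 + 24)*(-4) = 21*(-4) = -84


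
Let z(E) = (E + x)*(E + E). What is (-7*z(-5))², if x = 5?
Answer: 0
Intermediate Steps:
z(E) = 2*E*(5 + E) (z(E) = (E + 5)*(E + E) = (5 + E)*(2*E) = 2*E*(5 + E))
(-7*z(-5))² = (-14*(-5)*(5 - 5))² = (-14*(-5)*0)² = (-7*0)² = 0² = 0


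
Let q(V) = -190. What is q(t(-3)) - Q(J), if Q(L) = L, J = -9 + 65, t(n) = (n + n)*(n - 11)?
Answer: -246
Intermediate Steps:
t(n) = 2*n*(-11 + n) (t(n) = (2*n)*(-11 + n) = 2*n*(-11 + n))
J = 56
q(t(-3)) - Q(J) = -190 - 1*56 = -190 - 56 = -246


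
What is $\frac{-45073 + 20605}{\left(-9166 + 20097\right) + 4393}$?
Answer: $- \frac{2039}{1277} \approx -1.5967$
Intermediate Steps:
$\frac{-45073 + 20605}{\left(-9166 + 20097\right) + 4393} = - \frac{24468}{10931 + 4393} = - \frac{24468}{15324} = \left(-24468\right) \frac{1}{15324} = - \frac{2039}{1277}$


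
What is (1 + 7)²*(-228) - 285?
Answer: -14877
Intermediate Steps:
(1 + 7)²*(-228) - 285 = 8²*(-228) - 285 = 64*(-228) - 285 = -14592 - 285 = -14877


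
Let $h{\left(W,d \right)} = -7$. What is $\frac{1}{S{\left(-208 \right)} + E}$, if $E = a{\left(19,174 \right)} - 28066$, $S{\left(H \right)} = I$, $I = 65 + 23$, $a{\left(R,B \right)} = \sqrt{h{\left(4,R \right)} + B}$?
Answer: $- \frac{27978}{782768317} - \frac{\sqrt{167}}{782768317} \approx -3.5759 \cdot 10^{-5}$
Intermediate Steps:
$a{\left(R,B \right)} = \sqrt{-7 + B}$
$I = 88$
$S{\left(H \right)} = 88$
$E = -28066 + \sqrt{167}$ ($E = \sqrt{-7 + 174} - 28066 = \sqrt{167} - 28066 = -28066 + \sqrt{167} \approx -28053.0$)
$\frac{1}{S{\left(-208 \right)} + E} = \frac{1}{88 - \left(28066 - \sqrt{167}\right)} = \frac{1}{-27978 + \sqrt{167}}$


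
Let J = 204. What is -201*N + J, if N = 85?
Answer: -16881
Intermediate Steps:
-201*N + J = -201*85 + 204 = -17085 + 204 = -16881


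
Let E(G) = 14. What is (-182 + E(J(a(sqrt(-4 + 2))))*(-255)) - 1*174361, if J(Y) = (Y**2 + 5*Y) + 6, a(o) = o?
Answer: -178113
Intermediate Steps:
J(Y) = 6 + Y**2 + 5*Y
(-182 + E(J(a(sqrt(-4 + 2))))*(-255)) - 1*174361 = (-182 + 14*(-255)) - 1*174361 = (-182 - 3570) - 174361 = -3752 - 174361 = -178113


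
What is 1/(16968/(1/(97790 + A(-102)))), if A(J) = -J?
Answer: 1/1661031456 ≈ 6.0204e-10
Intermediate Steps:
1/(16968/(1/(97790 + A(-102)))) = 1/(16968/(1/(97790 - 1*(-102)))) = 1/(16968/(1/(97790 + 102))) = 1/(16968/(1/97892)) = 1/(16968*97892) = 1/1661031456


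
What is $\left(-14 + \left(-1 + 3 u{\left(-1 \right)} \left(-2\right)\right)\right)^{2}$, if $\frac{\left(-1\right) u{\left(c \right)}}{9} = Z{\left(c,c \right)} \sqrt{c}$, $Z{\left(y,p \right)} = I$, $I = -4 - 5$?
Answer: $-235971 + 14580 i \approx -2.3597 \cdot 10^{5} + 14580.0 i$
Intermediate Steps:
$I = -9$ ($I = -4 - 5 = -9$)
$Z{\left(y,p \right)} = -9$
$u{\left(c \right)} = 81 \sqrt{c}$ ($u{\left(c \right)} = - 9 \left(- 9 \sqrt{c}\right) = 81 \sqrt{c}$)
$\left(-14 + \left(-1 + 3 u{\left(-1 \right)} \left(-2\right)\right)\right)^{2} = \left(-14 - \left(1 - 3 \cdot 81 \sqrt{-1} \left(-2\right)\right)\right)^{2} = \left(-14 - \left(1 - 3 \cdot 81 i \left(-2\right)\right)\right)^{2} = \left(-14 - \left(1 - 243 i \left(-2\right)\right)\right)^{2} = \left(-14 - \left(1 + 486 i\right)\right)^{2} = \left(-15 - 486 i\right)^{2}$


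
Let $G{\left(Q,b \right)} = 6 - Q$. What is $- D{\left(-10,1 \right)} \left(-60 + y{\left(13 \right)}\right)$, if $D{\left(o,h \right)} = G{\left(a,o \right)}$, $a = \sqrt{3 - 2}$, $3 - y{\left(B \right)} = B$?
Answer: $350$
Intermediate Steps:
$y{\left(B \right)} = 3 - B$
$a = 1$ ($a = \sqrt{1} = 1$)
$D{\left(o,h \right)} = 5$ ($D{\left(o,h \right)} = 6 - 1 = 5$)
$- D{\left(-10,1 \right)} \left(-60 + y{\left(13 \right)}\right) = - 5 \left(-60 + \left(3 - 13\right)\right) = - 5 \left(-60 - 10\right) = - 5 \left(-70\right) = \left(-1\right) \left(-350\right) = 350$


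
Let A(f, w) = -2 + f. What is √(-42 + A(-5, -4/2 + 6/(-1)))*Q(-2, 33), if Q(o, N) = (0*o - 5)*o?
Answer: 70*I ≈ 70.0*I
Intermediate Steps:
Q(o, N) = -5*o (Q(o, N) = (0 - 5)*o = -5*o)
√(-42 + A(-5, -4/2 + 6/(-1)))*Q(-2, 33) = √(-42 + (-2 - 5))*(-5*(-2)) = √(-42 - 7)*10 = √(-49)*10 = (7*I)*10 = 70*I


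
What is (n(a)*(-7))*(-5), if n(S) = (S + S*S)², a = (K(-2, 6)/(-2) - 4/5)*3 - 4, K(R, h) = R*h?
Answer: 93462012/125 ≈ 7.4770e+5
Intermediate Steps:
a = 58/5 (a = (-2*6/(-2) - 4/5)*3 - 4 = (-12*(-½) - 4*⅕)*3 - 4 = (6 - ⅘)*3 - 4 = (26/5)*3 - 4 = 78/5 - 4 = 58/5 ≈ 11.600)
n(S) = (S + S²)²
(n(a)*(-7))*(-5) = (((58/5)²*(1 + 58/5)²)*(-7))*(-5) = ((3364*(63/5)²/25)*(-7))*(-5) = (((3364/25)*(3969/25))*(-7))*(-5) = ((13351716/625)*(-7))*(-5) = -93462012/625*(-5) = 93462012/125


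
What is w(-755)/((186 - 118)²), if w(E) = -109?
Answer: -109/4624 ≈ -0.023573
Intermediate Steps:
w(-755)/((186 - 118)²) = -109/(186 - 118)² = -109/(68²) = -109/4624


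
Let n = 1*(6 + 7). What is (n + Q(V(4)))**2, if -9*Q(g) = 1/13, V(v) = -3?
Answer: 2310400/13689 ≈ 168.78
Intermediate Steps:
Q(g) = -1/117 (Q(g) = -1/9/13 = -1/9*1/13 = -1/117)
n = 13 (n = 1*13 = 13)
(n + Q(V(4)))**2 = (13 - 1/117)**2 = (1520/117)**2 = 2310400/13689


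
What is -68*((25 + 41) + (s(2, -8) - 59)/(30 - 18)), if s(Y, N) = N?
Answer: -12325/3 ≈ -4108.3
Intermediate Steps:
-68*((25 + 41) + (s(2, -8) - 59)/(30 - 18)) = -68*((25 + 41) + (-8 - 59)/(30 - 18)) = -68*(66 - 67/12) = -68*725/12 = -12325/3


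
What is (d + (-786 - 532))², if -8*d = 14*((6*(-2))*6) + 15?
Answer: 91221601/64 ≈ 1.4253e+6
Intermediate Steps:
d = 993/8 (d = -(14*((6*(-2))*6) + 15)/8 = -(14*(-12*6) + 15)/8 = -(14*(-72) + 15)/8 = -(-1008 + 15)/8 = -⅛*(-993) = 993/8 ≈ 124.13)
(d + (-786 - 532))² = (993/8 + (-786 - 532))² = (993/8 - 1318)² = (-9551/8)² = 91221601/64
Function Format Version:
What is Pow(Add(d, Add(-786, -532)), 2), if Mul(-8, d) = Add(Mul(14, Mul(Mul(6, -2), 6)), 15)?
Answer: Rational(91221601, 64) ≈ 1.4253e+6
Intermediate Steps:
d = Rational(993, 8) (d = Mul(Rational(-1, 8), Add(Mul(14, Mul(Mul(6, -2), 6)), 15)) = Mul(Rational(-1, 8), Add(Mul(14, Mul(-12, 6)), 15)) = Mul(Rational(-1, 8), Add(Mul(14, -72), 15)) = Mul(Rational(-1, 8), Add(-1008, 15)) = Mul(Rational(-1, 8), -993) = Rational(993, 8) ≈ 124.13)
Pow(Add(d, Add(-786, -532)), 2) = Pow(Add(Rational(993, 8), Add(-786, -532)), 2) = Pow(Add(Rational(993, 8), -1318), 2) = Pow(Rational(-9551, 8), 2) = Rational(91221601, 64)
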